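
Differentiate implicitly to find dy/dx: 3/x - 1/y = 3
Differentiate both sides with respect to x, treating y as y(x). By the chain rule, any term containing y contributes a factor of y' = dy/dx when we differentiate it.

Move every term to one side and write the relation as F(x, y) = 0. Term by term,
  d/dx[-1/y] = y'/y^2
  d/dx[3/x] = -3/x^2
  d/dx[-3] = 0

The pieces without y' make up ∂F/∂x and the coefficient of y' is ∂F/∂y:
  ∂F/∂x = -3/x^2,
  ∂F/∂y = y^(-2).

Since d/dx[F] = ∂F/∂x + (∂F/∂y)·y' = 0, solve for y':
  (∂F/∂y)·y' = -∂F/∂x
  dy/dx = -(∂F/∂x)/(∂F/∂y) = -(-3/x^2)/(y^(-2)) = 3y^2/x^2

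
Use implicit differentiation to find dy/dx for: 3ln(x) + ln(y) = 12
Apply d/dx to both sides, remembering that y depends on x. Each occurrence of y therefore brings in a y' = dy/dx via the chain rule.

With F(x, y) equal to the left-hand side minus the right, differentiate F term by term:
  d/dx[3ln(x)] = 3/x
  d/dx[ln(y)] = y'/y
  d/dx[-12] = 0
Adding these up, d/dx[F] = 0 becomes
  (3/x) + (1/y)·y' = 0,
so isolating y',
  dy/dx = -(3/x)/(1/y) = -3y/x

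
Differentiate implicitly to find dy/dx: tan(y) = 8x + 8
Take d/dx of both sides. Since y is implicitly a function of x, the chain rule attaches a y' = dy/dx factor whenever we differentiate through y.

Set F(x, y) = (left side) − (right side), so the curve is F = 0. Differentiating each term of F:
  d/dx[-8x] = -8
  d/dx[tan(y)] = y'(tan(y)^2 + 1)
  d/dx[-8] = 0

Collecting, the y'-free part is the partial derivative in x and the y' coefficient is the partial derivative in y:
  ∂F/∂x = -8
  ∂F/∂y = tan(y)^2 + 1

so d/dx[F(x, y(x))] = ∂F/∂x + (∂F/∂y)·y' = 0. Rearranging,
  dy/dx = -(∂F/∂x)/(∂F/∂y) = -(-8)/(tan(y)^2 + 1) = 8cos(y)^2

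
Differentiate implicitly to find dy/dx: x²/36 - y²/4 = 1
Differentiate both sides with respect to x, treating y as y(x). By the chain rule, any term containing y contributes a factor of y' = dy/dx when we differentiate it.

Move every term to one side and write the relation as F(x, y) = 0. Term by term,
  d/dx[x^2/36] = x/18
  d/dx[-y^2/4] = -y·y'/2
  d/dx[-1] = 0

The pieces without y' make up ∂F/∂x and the coefficient of y' is ∂F/∂y:
  ∂F/∂x = x/18,
  ∂F/∂y = -y/2.

Since d/dx[F] = ∂F/∂x + (∂F/∂y)·y' = 0, solve for y':
  (∂F/∂y)·y' = -∂F/∂x
  dy/dx = -(∂F/∂x)/(∂F/∂y) = -(x/18)/(-y/2) = x/(9y)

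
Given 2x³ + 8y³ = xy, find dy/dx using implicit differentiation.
Differentiate both sides with respect to x, treating y as y(x). By the chain rule, any term containing y contributes a factor of y' = dy/dx when we differentiate it.

Move every term to one side and write the relation as F(x, y) = 0. Term by term,
  d/dx[2x^3] = 6x^2
  d/dx[-xy] = -x·y' - y
  d/dx[8y^3] = 24y^2·y'

The pieces without y' make up ∂F/∂x and the coefficient of y' is ∂F/∂y:
  ∂F/∂x = 6x^2 - y,
  ∂F/∂y = -x + 24y^2.

Since d/dx[F] = ∂F/∂x + (∂F/∂y)·y' = 0, solve for y':
  (∂F/∂y)·y' = -∂F/∂x
  dy/dx = -(∂F/∂x)/(∂F/∂y) = -(6x^2 - y)/(-x + 24y^2) = (6x^2 - y)/(x - 24y^2)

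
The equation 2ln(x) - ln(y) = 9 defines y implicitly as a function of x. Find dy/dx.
Apply d/dx to both sides, remembering that y depends on x. Each occurrence of y therefore brings in a y' = dy/dx via the chain rule.

With F(x, y) equal to the left-hand side minus the right, differentiate F term by term:
  d/dx[2ln(x)] = 2/x
  d/dx[-ln(y)] = -y'/y
  d/dx[-9] = 0
Adding these up, d/dx[F] = 0 becomes
  (2/x) + (-1/y)·y' = 0,
so isolating y',
  dy/dx = -(2/x)/(-1/y) = 2y/x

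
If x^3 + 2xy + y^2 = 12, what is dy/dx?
Differentiate the relation implicitly: treat y = y(x) and apply the chain rule, so every y-derivative picks up a y' = dy/dx factor.

With everything moved to the left-hand side, differentiate term by term:
  d/dx[x^3] = 3x^2
  d/dx[2xy] = 2x·y' + 2y
  d/dx[y^2] = 2y·y'
  d/dx[-12] = 0

Separating the contributions that come from x directly and those that come through y:
  without y':      3x^2 + 2y
  multiplying y':  2x + 2y

so (3x^2 + 2y) + (2x + 2y)·y' = 0, and therefore
  dy/dx = -(3x^2 + 2y)/(2x + 2y) = (-3x^2/2 - y)/(x + y)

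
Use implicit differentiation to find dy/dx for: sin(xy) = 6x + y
Apply d/dx to both sides, remembering that y depends on x. Each occurrence of y therefore brings in a y' = dy/dx via the chain rule.

With F(x, y) equal to the left-hand side minus the right, differentiate F term by term:
  d/dx[-6x] = -6
  d/dx[-y] = -y'
  d/dx[sin(xy)] = (x·y' + y)·cos(xy)
Adding these up, d/dx[F] = 0 becomes
  (y·cos(xy) - 6) + (x·cos(xy) - 1)·y' = 0,
so isolating y',
  dy/dx = -(y·cos(xy) - 6)/(x·cos(xy) - 1) = (-y·cos(xy) + 6)/(x·cos(xy) - 1)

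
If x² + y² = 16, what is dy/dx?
Differentiate the relation implicitly: treat y = y(x) and apply the chain rule, so every y-derivative picks up a y' = dy/dx factor.

With everything moved to the left-hand side, differentiate term by term:
  d/dx[x^2] = 2x
  d/dx[y^2] = 2y·y'
  d/dx[-16] = 0

Separating the contributions that come from x directly and those that come through y:
  without y':      2x
  multiplying y':  2y

so (2x) + (2y)·y' = 0, and therefore
  dy/dx = -(2x)/(2y) = -x/y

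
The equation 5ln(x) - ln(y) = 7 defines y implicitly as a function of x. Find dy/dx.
Apply d/dx to both sides, remembering that y depends on x. Each occurrence of y therefore brings in a y' = dy/dx via the chain rule.

With F(x, y) equal to the left-hand side minus the right, differentiate F term by term:
  d/dx[5ln(x)] = 5/x
  d/dx[-ln(y)] = -y'/y
  d/dx[-7] = 0
Adding these up, d/dx[F] = 0 becomes
  (5/x) + (-1/y)·y' = 0,
so isolating y',
  dy/dx = -(5/x)/(-1/y) = 5y/x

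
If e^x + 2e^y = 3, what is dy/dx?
Apply d/dx to both sides, remembering that y depends on x. Each occurrence of y therefore brings in a y' = dy/dx via the chain rule.

With F(x, y) equal to the left-hand side minus the right, differentiate F term by term:
  d/dx[e^(x)] = e^(x)
  d/dx[2e^(y)] = 2·y'·e^(y)
  d/dx[-3] = 0
Adding these up, d/dx[F] = 0 becomes
  (e^(x)) + (2e^(y))·y' = 0,
so isolating y',
  dy/dx = -(e^(x))/(2e^(y)) = -e^(x - y)/2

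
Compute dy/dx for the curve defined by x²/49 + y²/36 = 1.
Differentiate both sides with respect to x, treating y as y(x). By the chain rule, any term containing y contributes a factor of y' = dy/dx when we differentiate it.

Move every term to one side and write the relation as F(x, y) = 0. Term by term,
  d/dx[x^2/49] = 2x/49
  d/dx[y^2/36] = y·y'/18
  d/dx[-1] = 0

The pieces without y' make up ∂F/∂x and the coefficient of y' is ∂F/∂y:
  ∂F/∂x = 2x/49,
  ∂F/∂y = y/18.

Since d/dx[F] = ∂F/∂x + (∂F/∂y)·y' = 0, solve for y':
  (∂F/∂y)·y' = -∂F/∂x
  dy/dx = -(∂F/∂x)/(∂F/∂y) = -(2x/49)/(y/18) = -36x/(49y)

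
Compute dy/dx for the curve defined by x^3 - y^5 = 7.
Take d/dx of both sides. Since y is implicitly a function of x, the chain rule attaches a y' = dy/dx factor whenever we differentiate through y.

Set F(x, y) = (left side) − (right side), so the curve is F = 0. Differentiating each term of F:
  d/dx[x^3] = 3x^2
  d/dx[-y^5] = -5y^4·y'
  d/dx[-7] = 0

Collecting, the y'-free part is the partial derivative in x and the y' coefficient is the partial derivative in y:
  ∂F/∂x = 3x^2
  ∂F/∂y = -5y^4

so d/dx[F(x, y(x))] = ∂F/∂x + (∂F/∂y)·y' = 0. Rearranging,
  dy/dx = -(∂F/∂x)/(∂F/∂y) = -(3x^2)/(-5y^4) = 3x^2/(5y^4)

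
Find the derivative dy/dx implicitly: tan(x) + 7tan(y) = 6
Apply d/dx to both sides, remembering that y depends on x. Each occurrence of y therefore brings in a y' = dy/dx via the chain rule.

With F(x, y) equal to the left-hand side minus the right, differentiate F term by term:
  d/dx[tan(x)] = tan(x)^2 + 1
  d/dx[7tan(y)] = 7·y'(tan(y)^2 + 1)
  d/dx[-6] = 0
Adding these up, d/dx[F] = 0 becomes
  (tan(x)^2 + 1) + (7tan(y)^2 + 7)·y' = 0,
so isolating y',
  dy/dx = -(tan(x)^2 + 1)/(7tan(y)^2 + 7) = -cos(y)^2/(7cos(x)^2)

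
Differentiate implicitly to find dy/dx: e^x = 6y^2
Differentiate the relation implicitly: treat y = y(x) and apply the chain rule, so every y-derivative picks up a y' = dy/dx factor.

With everything moved to the left-hand side, differentiate term by term:
  d/dx[-6y^2] = -12y·y'
  d/dx[e^(x)] = e^(x)

Separating the contributions that come from x directly and those that come through y:
  without y':      e^(x)
  multiplying y':  -12y

so (e^(x)) + (-12y)·y' = 0, and therefore
  dy/dx = -(e^(x))/(-12y) = e^(x)/(12y)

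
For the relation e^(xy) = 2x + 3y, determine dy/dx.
Apply d/dx to both sides, remembering that y depends on x. Each occurrence of y therefore brings in a y' = dy/dx via the chain rule.

With F(x, y) equal to the left-hand side minus the right, differentiate F term by term:
  d/dx[-2x] = -2
  d/dx[-3y] = -3·y'
  d/dx[e^(xy)] = (x·y' + y)·e^(xy)
Adding these up, d/dx[F] = 0 becomes
  (y·e^(xy) - 2) + (x·e^(xy) - 3)·y' = 0,
so isolating y',
  dy/dx = -(y·e^(xy) - 2)/(x·e^(xy) - 3) = (-y·e^(xy) + 2)/(x·e^(xy) - 3)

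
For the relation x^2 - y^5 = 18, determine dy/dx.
Apply d/dx to both sides, remembering that y depends on x. Each occurrence of y therefore brings in a y' = dy/dx via the chain rule.

With F(x, y) equal to the left-hand side minus the right, differentiate F term by term:
  d/dx[x^2] = 2x
  d/dx[-y^5] = -5y^4·y'
  d/dx[-18] = 0
Adding these up, d/dx[F] = 0 becomes
  (2x) + (-5y^4)·y' = 0,
so isolating y',
  dy/dx = -(2x)/(-5y^4) = 2x/(5y^4)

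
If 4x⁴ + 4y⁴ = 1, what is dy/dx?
Take d/dx of both sides. Since y is implicitly a function of x, the chain rule attaches a y' = dy/dx factor whenever we differentiate through y.

Set F(x, y) = (left side) − (right side), so the curve is F = 0. Differentiating each term of F:
  d/dx[4x^4] = 16x^3
  d/dx[4y^4] = 16y^3·y'
  d/dx[-1] = 0

Collecting, the y'-free part is the partial derivative in x and the y' coefficient is the partial derivative in y:
  ∂F/∂x = 16x^3
  ∂F/∂y = 16y^3

so d/dx[F(x, y(x))] = ∂F/∂x + (∂F/∂y)·y' = 0. Rearranging,
  dy/dx = -(∂F/∂x)/(∂F/∂y) = -(16x^3)/(16y^3) = -x^3/y^3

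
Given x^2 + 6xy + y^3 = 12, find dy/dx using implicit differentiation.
Differentiate both sides with respect to x, treating y as y(x). By the chain rule, any term containing y contributes a factor of y' = dy/dx when we differentiate it.

Move every term to one side and write the relation as F(x, y) = 0. Term by term,
  d/dx[x^2] = 2x
  d/dx[6xy] = 6x·y' + 6y
  d/dx[y^3] = 3y^2·y'
  d/dx[-12] = 0

The pieces without y' make up ∂F/∂x and the coefficient of y' is ∂F/∂y:
  ∂F/∂x = 2x + 6y,
  ∂F/∂y = 6x + 3y^2.

Since d/dx[F] = ∂F/∂x + (∂F/∂y)·y' = 0, solve for y':
  (∂F/∂y)·y' = -∂F/∂x
  dy/dx = -(∂F/∂x)/(∂F/∂y) = -(2x + 6y)/(6x + 3y^2) = 2(-x - 3y)/(3(2x + y^2))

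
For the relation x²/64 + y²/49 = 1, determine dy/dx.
Take d/dx of both sides. Since y is implicitly a function of x, the chain rule attaches a y' = dy/dx factor whenever we differentiate through y.

Set F(x, y) = (left side) − (right side), so the curve is F = 0. Differentiating each term of F:
  d/dx[x^2/64] = x/32
  d/dx[y^2/49] = 2y·y'/49
  d/dx[-1] = 0

Collecting, the y'-free part is the partial derivative in x and the y' coefficient is the partial derivative in y:
  ∂F/∂x = x/32
  ∂F/∂y = 2y/49

so d/dx[F(x, y(x))] = ∂F/∂x + (∂F/∂y)·y' = 0. Rearranging,
  dy/dx = -(∂F/∂x)/(∂F/∂y) = -(x/32)/(2y/49) = -49x/(64y)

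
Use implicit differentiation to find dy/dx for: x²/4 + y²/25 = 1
Differentiate both sides with respect to x, treating y as y(x). By the chain rule, any term containing y contributes a factor of y' = dy/dx when we differentiate it.

Move every term to one side and write the relation as F(x, y) = 0. Term by term,
  d/dx[x^2/4] = x/2
  d/dx[y^2/25] = 2y·y'/25
  d/dx[-1] = 0

The pieces without y' make up ∂F/∂x and the coefficient of y' is ∂F/∂y:
  ∂F/∂x = x/2,
  ∂F/∂y = 2y/25.

Since d/dx[F] = ∂F/∂x + (∂F/∂y)·y' = 0, solve for y':
  (∂F/∂y)·y' = -∂F/∂x
  dy/dx = -(∂F/∂x)/(∂F/∂y) = -(x/2)/(2y/25) = -25x/(4y)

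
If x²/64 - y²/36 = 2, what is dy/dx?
Apply d/dx to both sides, remembering that y depends on x. Each occurrence of y therefore brings in a y' = dy/dx via the chain rule.

With F(x, y) equal to the left-hand side minus the right, differentiate F term by term:
  d/dx[x^2/64] = x/32
  d/dx[-y^2/36] = -y·y'/18
  d/dx[-2] = 0
Adding these up, d/dx[F] = 0 becomes
  (x/32) + (-y/18)·y' = 0,
so isolating y',
  dy/dx = -(x/32)/(-y/18) = 9x/(16y)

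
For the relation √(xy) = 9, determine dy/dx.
Apply d/dx to both sides, remembering that y depends on x. Each occurrence of y therefore brings in a y' = dy/dx via the chain rule.

With F(x, y) equal to the left-hand side minus the right, differentiate F term by term:
  d/dx[√(xy)] = √(xy)(x·y'/2 + y/2)/(xy)
  d/dx[-9] = 0
Adding these up, d/dx[F] = 0 becomes
  (√(xy)/(2x)) + (√(xy)/(2y))·y' = 0,
so isolating y',
  dy/dx = -(√(xy)/(2x))/(√(xy)/(2y)) = -y/x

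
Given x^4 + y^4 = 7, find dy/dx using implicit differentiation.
Take d/dx of both sides. Since y is implicitly a function of x, the chain rule attaches a y' = dy/dx factor whenever we differentiate through y.

Set F(x, y) = (left side) − (right side), so the curve is F = 0. Differentiating each term of F:
  d/dx[x^4] = 4x^3
  d/dx[y^4] = 4y^3·y'
  d/dx[-7] = 0

Collecting, the y'-free part is the partial derivative in x and the y' coefficient is the partial derivative in y:
  ∂F/∂x = 4x^3
  ∂F/∂y = 4y^3

so d/dx[F(x, y(x))] = ∂F/∂x + (∂F/∂y)·y' = 0. Rearranging,
  dy/dx = -(∂F/∂x)/(∂F/∂y) = -(4x^3)/(4y^3) = -x^3/y^3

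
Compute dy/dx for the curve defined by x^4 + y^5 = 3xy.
Take d/dx of both sides. Since y is implicitly a function of x, the chain rule attaches a y' = dy/dx factor whenever we differentiate through y.

Set F(x, y) = (left side) − (right side), so the curve is F = 0. Differentiating each term of F:
  d/dx[x^4] = 4x^3
  d/dx[-3xy] = -3x·y' - 3y
  d/dx[y^5] = 5y^4·y'

Collecting, the y'-free part is the partial derivative in x and the y' coefficient is the partial derivative in y:
  ∂F/∂x = 4x^3 - 3y
  ∂F/∂y = -3x + 5y^4

so d/dx[F(x, y(x))] = ∂F/∂x + (∂F/∂y)·y' = 0. Rearranging,
  dy/dx = -(∂F/∂x)/(∂F/∂y) = -(4x^3 - 3y)/(-3x + 5y^4) = (4x^3 - 3y)/(3x - 5y^4)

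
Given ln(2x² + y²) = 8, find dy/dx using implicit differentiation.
Apply d/dx to both sides, remembering that y depends on x. Each occurrence of y therefore brings in a y' = dy/dx via the chain rule.

With F(x, y) equal to the left-hand side minus the right, differentiate F term by term:
  d/dx[ln(2x^2 + y^2)] = (4x + 2y·y')/(2x^2 + y^2)
  d/dx[-8] = 0
Adding these up, d/dx[F] = 0 becomes
  (4x/(2x^2 + y^2)) + (2y/(2x^2 + y^2))·y' = 0,
so isolating y',
  dy/dx = -(4x/(2x^2 + y^2))/(2y/(2x^2 + y^2)) = -2x/y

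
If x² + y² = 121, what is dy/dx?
Take d/dx of both sides. Since y is implicitly a function of x, the chain rule attaches a y' = dy/dx factor whenever we differentiate through y.

Set F(x, y) = (left side) − (right side), so the curve is F = 0. Differentiating each term of F:
  d/dx[x^2] = 2x
  d/dx[y^2] = 2y·y'
  d/dx[-121] = 0

Collecting, the y'-free part is the partial derivative in x and the y' coefficient is the partial derivative in y:
  ∂F/∂x = 2x
  ∂F/∂y = 2y

so d/dx[F(x, y(x))] = ∂F/∂x + (∂F/∂y)·y' = 0. Rearranging,
  dy/dx = -(∂F/∂x)/(∂F/∂y) = -(2x)/(2y) = -x/y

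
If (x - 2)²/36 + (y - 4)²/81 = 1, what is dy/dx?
Differentiate the relation implicitly: treat y = y(x) and apply the chain rule, so every y-derivative picks up a y' = dy/dx factor.

With everything moved to the left-hand side, differentiate term by term:
  d/dx[(x - 2)^2/36] = x/18 - 1/9
  d/dx[(y - 4)^2/81] = 2·y'(y - 4)/81
  d/dx[-1] = 0

Separating the contributions that come from x directly and those that come through y:
  without y':      x/18 - 1/9
  multiplying y':  2y/81 - 8/81

so (x/18 - 1/9) + (2y/81 - 8/81)·y' = 0, and therefore
  dy/dx = -(x/18 - 1/9)/(2y/81 - 8/81)
        = -((x - 2)/18)/(2(y - 4)/81) = 9(2 - x)/(4(y - 4))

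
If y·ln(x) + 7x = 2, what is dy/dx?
Differentiate both sides with respect to x, treating y as y(x). By the chain rule, any term containing y contributes a factor of y' = dy/dx when we differentiate it.

Move every term to one side and write the relation as F(x, y) = 0. Term by term,
  d/dx[7x] = 7
  d/dx[y·ln(x)] = y'·ln(x) + y/x
  d/dx[-2] = 0

The pieces without y' make up ∂F/∂x and the coefficient of y' is ∂F/∂y:
  ∂F/∂x = 7 + y/x,
  ∂F/∂y = ln(x).

Since d/dx[F] = ∂F/∂x + (∂F/∂y)·y' = 0, solve for y':
  (∂F/∂y)·y' = -∂F/∂x
  dy/dx = -(∂F/∂x)/(∂F/∂y) = -(7 + y/x)/(ln(x))
        = -((7x + y)/x)/(ln(x)) = (-7x - y)/(x·ln(x))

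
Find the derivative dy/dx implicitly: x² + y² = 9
Take d/dx of both sides. Since y is implicitly a function of x, the chain rule attaches a y' = dy/dx factor whenever we differentiate through y.

Set F(x, y) = (left side) − (right side), so the curve is F = 0. Differentiating each term of F:
  d/dx[x^2] = 2x
  d/dx[y^2] = 2y·y'
  d/dx[-9] = 0

Collecting, the y'-free part is the partial derivative in x and the y' coefficient is the partial derivative in y:
  ∂F/∂x = 2x
  ∂F/∂y = 2y

so d/dx[F(x, y(x))] = ∂F/∂x + (∂F/∂y)·y' = 0. Rearranging,
  dy/dx = -(∂F/∂x)/(∂F/∂y) = -(2x)/(2y) = -x/y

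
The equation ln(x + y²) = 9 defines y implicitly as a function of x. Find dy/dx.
Take d/dx of both sides. Since y is implicitly a function of x, the chain rule attaches a y' = dy/dx factor whenever we differentiate through y.

Set F(x, y) = (left side) − (right side), so the curve is F = 0. Differentiating each term of F:
  d/dx[ln(x + y^2)] = (2y·y' + 1)/(x + y^2)
  d/dx[-9] = 0

Collecting, the y'-free part is the partial derivative in x and the y' coefficient is the partial derivative in y:
  ∂F/∂x = 1/(x + y^2)
  ∂F/∂y = 2y/(x + y^2)

so d/dx[F(x, y(x))] = ∂F/∂x + (∂F/∂y)·y' = 0. Rearranging,
  dy/dx = -(∂F/∂x)/(∂F/∂y) = -(1/(x + y^2))/(2y/(x + y^2)) = -1/(2y)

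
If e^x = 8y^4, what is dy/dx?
Differentiate both sides with respect to x, treating y as y(x). By the chain rule, any term containing y contributes a factor of y' = dy/dx when we differentiate it.

Move every term to one side and write the relation as F(x, y) = 0. Term by term,
  d/dx[-8y^4] = -32y^3·y'
  d/dx[e^(x)] = e^(x)

The pieces without y' make up ∂F/∂x and the coefficient of y' is ∂F/∂y:
  ∂F/∂x = e^(x),
  ∂F/∂y = -32y^3.

Since d/dx[F] = ∂F/∂x + (∂F/∂y)·y' = 0, solve for y':
  (∂F/∂y)·y' = -∂F/∂x
  dy/dx = -(∂F/∂x)/(∂F/∂y) = -(e^(x))/(-32y^3) = e^(x)/(32y^3)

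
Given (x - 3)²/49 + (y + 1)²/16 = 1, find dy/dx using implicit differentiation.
Differentiate both sides with respect to x, treating y as y(x). By the chain rule, any term containing y contributes a factor of y' = dy/dx when we differentiate it.

Move every term to one side and write the relation as F(x, y) = 0. Term by term,
  d/dx[(x - 3)^2/49] = 2x/49 - 6/49
  d/dx[(y + 1)^2/16] = y'(y + 1)/8
  d/dx[-1] = 0

The pieces without y' make up ∂F/∂x and the coefficient of y' is ∂F/∂y:
  ∂F/∂x = 2x/49 - 6/49,
  ∂F/∂y = y/8 + 1/8.

Since d/dx[F] = ∂F/∂x + (∂F/∂y)·y' = 0, solve for y':
  (∂F/∂y)·y' = -∂F/∂x
  dy/dx = -(∂F/∂x)/(∂F/∂y) = -(2x/49 - 6/49)/(y/8 + 1/8)
        = -(2(x - 3)/49)/((y + 1)/8) = 16(3 - x)/(49(y + 1))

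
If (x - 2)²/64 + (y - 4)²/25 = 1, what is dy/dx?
Differentiate both sides with respect to x, treating y as y(x). By the chain rule, any term containing y contributes a factor of y' = dy/dx when we differentiate it.

Move every term to one side and write the relation as F(x, y) = 0. Term by term,
  d/dx[(x - 2)^2/64] = x/32 - 1/16
  d/dx[(y - 4)^2/25] = 2·y'(y - 4)/25
  d/dx[-1] = 0

The pieces without y' make up ∂F/∂x and the coefficient of y' is ∂F/∂y:
  ∂F/∂x = x/32 - 1/16,
  ∂F/∂y = 2y/25 - 8/25.

Since d/dx[F] = ∂F/∂x + (∂F/∂y)·y' = 0, solve for y':
  (∂F/∂y)·y' = -∂F/∂x
  dy/dx = -(∂F/∂x)/(∂F/∂y) = -(x/32 - 1/16)/(2y/25 - 8/25)
        = -((x - 2)/32)/(2(y - 4)/25) = 25(2 - x)/(64(y - 4))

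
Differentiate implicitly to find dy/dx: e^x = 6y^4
Differentiate the relation implicitly: treat y = y(x) and apply the chain rule, so every y-derivative picks up a y' = dy/dx factor.

With everything moved to the left-hand side, differentiate term by term:
  d/dx[-6y^4] = -24y^3·y'
  d/dx[e^(x)] = e^(x)

Separating the contributions that come from x directly and those that come through y:
  without y':      e^(x)
  multiplying y':  -24y^3

so (e^(x)) + (-24y^3)·y' = 0, and therefore
  dy/dx = -(e^(x))/(-24y^3) = e^(x)/(24y^3)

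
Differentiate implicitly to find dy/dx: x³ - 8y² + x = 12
Take d/dx of both sides. Since y is implicitly a function of x, the chain rule attaches a y' = dy/dx factor whenever we differentiate through y.

Set F(x, y) = (left side) − (right side), so the curve is F = 0. Differentiating each term of F:
  d/dx[x^3] = 3x^2
  d/dx[x] = 1
  d/dx[-8y^2] = -16y·y'
  d/dx[-12] = 0

Collecting, the y'-free part is the partial derivative in x and the y' coefficient is the partial derivative in y:
  ∂F/∂x = 3x^2 + 1
  ∂F/∂y = -16y

so d/dx[F(x, y(x))] = ∂F/∂x + (∂F/∂y)·y' = 0. Rearranging,
  dy/dx = -(∂F/∂x)/(∂F/∂y) = -(3x^2 + 1)/(-16y) = (3x^2 + 1)/(16y)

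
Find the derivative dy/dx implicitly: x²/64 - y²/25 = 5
Differentiate both sides with respect to x, treating y as y(x). By the chain rule, any term containing y contributes a factor of y' = dy/dx when we differentiate it.

Move every term to one side and write the relation as F(x, y) = 0. Term by term,
  d/dx[x^2/64] = x/32
  d/dx[-y^2/25] = -2y·y'/25
  d/dx[-5] = 0

The pieces without y' make up ∂F/∂x and the coefficient of y' is ∂F/∂y:
  ∂F/∂x = x/32,
  ∂F/∂y = -2y/25.

Since d/dx[F] = ∂F/∂x + (∂F/∂y)·y' = 0, solve for y':
  (∂F/∂y)·y' = -∂F/∂x
  dy/dx = -(∂F/∂x)/(∂F/∂y) = -(x/32)/(-2y/25) = 25x/(64y)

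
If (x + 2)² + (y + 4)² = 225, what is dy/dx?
Apply d/dx to both sides, remembering that y depends on x. Each occurrence of y therefore brings in a y' = dy/dx via the chain rule.

With F(x, y) equal to the left-hand side minus the right, differentiate F term by term:
  d/dx[(x + 2)^2] = 2x + 4
  d/dx[(y + 4)^2] = 2·y'(y + 4)
  d/dx[-225] = 0
Adding these up, d/dx[F] = 0 becomes
  (2x + 4) + (2y + 8)·y' = 0,
so isolating y',
  dy/dx = -(2x + 4)/(2y + 8) = (-x - 2)/(y + 4)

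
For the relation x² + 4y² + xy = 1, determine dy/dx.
Apply d/dx to both sides, remembering that y depends on x. Each occurrence of y therefore brings in a y' = dy/dx via the chain rule.

With F(x, y) equal to the left-hand side minus the right, differentiate F term by term:
  d/dx[x^2] = 2x
  d/dx[xy] = x·y' + y
  d/dx[4y^2] = 8y·y'
  d/dx[-1] = 0
Adding these up, d/dx[F] = 0 becomes
  (2x + y) + (x + 8y)·y' = 0,
so isolating y',
  dy/dx = -(2x + y)/(x + 8y) = (-2x - y)/(x + 8y)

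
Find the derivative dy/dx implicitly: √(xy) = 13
Differentiate both sides with respect to x, treating y as y(x). By the chain rule, any term containing y contributes a factor of y' = dy/dx when we differentiate it.

Move every term to one side and write the relation as F(x, y) = 0. Term by term,
  d/dx[√(xy)] = √(xy)(x·y'/2 + y/2)/(xy)
  d/dx[-13] = 0

The pieces without y' make up ∂F/∂x and the coefficient of y' is ∂F/∂y:
  ∂F/∂x = √(xy)/(2x),
  ∂F/∂y = √(xy)/(2y).

Since d/dx[F] = ∂F/∂x + (∂F/∂y)·y' = 0, solve for y':
  (∂F/∂y)·y' = -∂F/∂x
  dy/dx = -(∂F/∂x)/(∂F/∂y) = -(√(xy)/(2x))/(√(xy)/(2y)) = -y/x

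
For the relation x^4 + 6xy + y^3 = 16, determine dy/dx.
Apply d/dx to both sides, remembering that y depends on x. Each occurrence of y therefore brings in a y' = dy/dx via the chain rule.

With F(x, y) equal to the left-hand side minus the right, differentiate F term by term:
  d/dx[x^4] = 4x^3
  d/dx[6xy] = 6x·y' + 6y
  d/dx[y^3] = 3y^2·y'
  d/dx[-16] = 0
Adding these up, d/dx[F] = 0 becomes
  (4x^3 + 6y) + (6x + 3y^2)·y' = 0,
so isolating y',
  dy/dx = -(4x^3 + 6y)/(6x + 3y^2) = 2(-2x^3 - 3y)/(3(2x + y^2))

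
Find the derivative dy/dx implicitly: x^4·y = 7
Take d/dx of both sides. Since y is implicitly a function of x, the chain rule attaches a y' = dy/dx factor whenever we differentiate through y.

Set F(x, y) = (left side) − (right side), so the curve is F = 0. Differentiating each term of F:
  d/dx[x^4y] = x^4·y' + 4x^3y
  d/dx[-7] = 0

Collecting, the y'-free part is the partial derivative in x and the y' coefficient is the partial derivative in y:
  ∂F/∂x = 4x^3y
  ∂F/∂y = x^4

so d/dx[F(x, y(x))] = ∂F/∂x + (∂F/∂y)·y' = 0. Rearranging,
  dy/dx = -(∂F/∂x)/(∂F/∂y) = -(4x^3y)/(x^4) = -4y/x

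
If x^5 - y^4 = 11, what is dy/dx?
Differentiate the relation implicitly: treat y = y(x) and apply the chain rule, so every y-derivative picks up a y' = dy/dx factor.

With everything moved to the left-hand side, differentiate term by term:
  d/dx[x^5] = 5x^4
  d/dx[-y^4] = -4y^3·y'
  d/dx[-11] = 0

Separating the contributions that come from x directly and those that come through y:
  without y':      5x^4
  multiplying y':  -4y^3

so (5x^4) + (-4y^3)·y' = 0, and therefore
  dy/dx = -(5x^4)/(-4y^3) = 5x^4/(4y^3)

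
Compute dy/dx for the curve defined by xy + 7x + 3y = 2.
Apply d/dx to both sides, remembering that y depends on x. Each occurrence of y therefore brings in a y' = dy/dx via the chain rule.

With F(x, y) equal to the left-hand side minus the right, differentiate F term by term:
  d/dx[xy] = x·y' + y
  d/dx[7x] = 7
  d/dx[3y] = 3·y'
  d/dx[-2] = 0
Adding these up, d/dx[F] = 0 becomes
  (y + 7) + (x + 3)·y' = 0,
so isolating y',
  dy/dx = -(y + 7)/(x + 3) = (-y - 7)/(x + 3)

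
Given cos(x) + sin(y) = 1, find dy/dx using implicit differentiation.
Take d/dx of both sides. Since y is implicitly a function of x, the chain rule attaches a y' = dy/dx factor whenever we differentiate through y.

Set F(x, y) = (left side) − (right side), so the curve is F = 0. Differentiating each term of F:
  d/dx[sin(y)] = y'·cos(y)
  d/dx[cos(x)] = -sin(x)
  d/dx[-1] = 0

Collecting, the y'-free part is the partial derivative in x and the y' coefficient is the partial derivative in y:
  ∂F/∂x = -sin(x)
  ∂F/∂y = cos(y)

so d/dx[F(x, y(x))] = ∂F/∂x + (∂F/∂y)·y' = 0. Rearranging,
  dy/dx = -(∂F/∂x)/(∂F/∂y) = -(-sin(x))/(cos(y)) = sin(x)/cos(y)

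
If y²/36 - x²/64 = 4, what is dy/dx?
Differentiate the relation implicitly: treat y = y(x) and apply the chain rule, so every y-derivative picks up a y' = dy/dx factor.

With everything moved to the left-hand side, differentiate term by term:
  d/dx[-x^2/64] = -x/32
  d/dx[y^2/36] = y·y'/18
  d/dx[-4] = 0

Separating the contributions that come from x directly and those that come through y:
  without y':      -x/32
  multiplying y':  y/18

so (-x/32) + (y/18)·y' = 0, and therefore
  dy/dx = -(-x/32)/(y/18) = 9x/(16y)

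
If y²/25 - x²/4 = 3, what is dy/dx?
Differentiate both sides with respect to x, treating y as y(x). By the chain rule, any term containing y contributes a factor of y' = dy/dx when we differentiate it.

Move every term to one side and write the relation as F(x, y) = 0. Term by term,
  d/dx[-x^2/4] = -x/2
  d/dx[y^2/25] = 2y·y'/25
  d/dx[-3] = 0

The pieces without y' make up ∂F/∂x and the coefficient of y' is ∂F/∂y:
  ∂F/∂x = -x/2,
  ∂F/∂y = 2y/25.

Since d/dx[F] = ∂F/∂x + (∂F/∂y)·y' = 0, solve for y':
  (∂F/∂y)·y' = -∂F/∂x
  dy/dx = -(∂F/∂x)/(∂F/∂y) = -(-x/2)/(2y/25) = 25x/(4y)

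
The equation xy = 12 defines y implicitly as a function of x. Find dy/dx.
Apply d/dx to both sides, remembering that y depends on x. Each occurrence of y therefore brings in a y' = dy/dx via the chain rule.

With F(x, y) equal to the left-hand side minus the right, differentiate F term by term:
  d/dx[xy] = x·y' + y
  d/dx[-12] = 0
Adding these up, d/dx[F] = 0 becomes
  (y) + (x)·y' = 0,
so isolating y',
  dy/dx = -(y)/(x) = -y/x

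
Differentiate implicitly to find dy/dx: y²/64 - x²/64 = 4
Differentiate both sides with respect to x, treating y as y(x). By the chain rule, any term containing y contributes a factor of y' = dy/dx when we differentiate it.

Move every term to one side and write the relation as F(x, y) = 0. Term by term,
  d/dx[-x^2/64] = -x/32
  d/dx[y^2/64] = y·y'/32
  d/dx[-4] = 0

The pieces without y' make up ∂F/∂x and the coefficient of y' is ∂F/∂y:
  ∂F/∂x = -x/32,
  ∂F/∂y = y/32.

Since d/dx[F] = ∂F/∂x + (∂F/∂y)·y' = 0, solve for y':
  (∂F/∂y)·y' = -∂F/∂x
  dy/dx = -(∂F/∂x)/(∂F/∂y) = -(-x/32)/(y/32) = x/y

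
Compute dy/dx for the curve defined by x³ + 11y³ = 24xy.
Differentiate the relation implicitly: treat y = y(x) and apply the chain rule, so every y-derivative picks up a y' = dy/dx factor.

With everything moved to the left-hand side, differentiate term by term:
  d/dx[x^3] = 3x^2
  d/dx[-24xy] = -24x·y' - 24y
  d/dx[11y^3] = 33y^2·y'

Separating the contributions that come from x directly and those that come through y:
  without y':      3x^2 - 24y
  multiplying y':  -24x + 33y^2

so (3x^2 - 24y) + (-24x + 33y^2)·y' = 0, and therefore
  dy/dx = -(3x^2 - 24y)/(-24x + 33y^2) = (x^2 - 8y)/(8x - 11y^2)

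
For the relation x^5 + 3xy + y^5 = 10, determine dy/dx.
Differentiate both sides with respect to x, treating y as y(x). By the chain rule, any term containing y contributes a factor of y' = dy/dx when we differentiate it.

Move every term to one side and write the relation as F(x, y) = 0. Term by term,
  d/dx[x^5] = 5x^4
  d/dx[3xy] = 3x·y' + 3y
  d/dx[y^5] = 5y^4·y'
  d/dx[-10] = 0

The pieces without y' make up ∂F/∂x and the coefficient of y' is ∂F/∂y:
  ∂F/∂x = 5x^4 + 3y,
  ∂F/∂y = 3x + 5y^4.

Since d/dx[F] = ∂F/∂x + (∂F/∂y)·y' = 0, solve for y':
  (∂F/∂y)·y' = -∂F/∂x
  dy/dx = -(∂F/∂x)/(∂F/∂y) = -(5x^4 + 3y)/(3x + 5y^4) = (-5x^4 - 3y)/(3x + 5y^4)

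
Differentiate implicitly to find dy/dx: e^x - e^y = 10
Apply d/dx to both sides, remembering that y depends on x. Each occurrence of y therefore brings in a y' = dy/dx via the chain rule.

With F(x, y) equal to the left-hand side minus the right, differentiate F term by term:
  d/dx[e^(x)] = e^(x)
  d/dx[-e^(y)] = -y'·e^(y)
  d/dx[-10] = 0
Adding these up, d/dx[F] = 0 becomes
  (e^(x)) + (-e^(y))·y' = 0,
so isolating y',
  dy/dx = -(e^(x))/(-e^(y)) = e^(x - y)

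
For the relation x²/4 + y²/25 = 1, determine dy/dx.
Apply d/dx to both sides, remembering that y depends on x. Each occurrence of y therefore brings in a y' = dy/dx via the chain rule.

With F(x, y) equal to the left-hand side minus the right, differentiate F term by term:
  d/dx[x^2/4] = x/2
  d/dx[y^2/25] = 2y·y'/25
  d/dx[-1] = 0
Adding these up, d/dx[F] = 0 becomes
  (x/2) + (2y/25)·y' = 0,
so isolating y',
  dy/dx = -(x/2)/(2y/25) = -25x/(4y)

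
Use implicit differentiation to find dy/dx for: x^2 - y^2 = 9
Apply d/dx to both sides, remembering that y depends on x. Each occurrence of y therefore brings in a y' = dy/dx via the chain rule.

With F(x, y) equal to the left-hand side minus the right, differentiate F term by term:
  d/dx[x^2] = 2x
  d/dx[-y^2] = -2y·y'
  d/dx[-9] = 0
Adding these up, d/dx[F] = 0 becomes
  (2x) + (-2y)·y' = 0,
so isolating y',
  dy/dx = -(2x)/(-2y) = x/y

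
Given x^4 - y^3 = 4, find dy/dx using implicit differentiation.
Differentiate the relation implicitly: treat y = y(x) and apply the chain rule, so every y-derivative picks up a y' = dy/dx factor.

With everything moved to the left-hand side, differentiate term by term:
  d/dx[x^4] = 4x^3
  d/dx[-y^3] = -3y^2·y'
  d/dx[-4] = 0

Separating the contributions that come from x directly and those that come through y:
  without y':      4x^3
  multiplying y':  -3y^2

so (4x^3) + (-3y^2)·y' = 0, and therefore
  dy/dx = -(4x^3)/(-3y^2) = 4x^3/(3y^2)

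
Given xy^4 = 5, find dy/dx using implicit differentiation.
Differentiate both sides with respect to x, treating y as y(x). By the chain rule, any term containing y contributes a factor of y' = dy/dx when we differentiate it.

Move every term to one side and write the relation as F(x, y) = 0. Term by term,
  d/dx[xy^4] = 4xy^3·y' + y^4
  d/dx[-5] = 0

The pieces without y' make up ∂F/∂x and the coefficient of y' is ∂F/∂y:
  ∂F/∂x = y^4,
  ∂F/∂y = 4xy^3.

Since d/dx[F] = ∂F/∂x + (∂F/∂y)·y' = 0, solve for y':
  (∂F/∂y)·y' = -∂F/∂x
  dy/dx = -(∂F/∂x)/(∂F/∂y) = -(y^4)/(4xy^3) = -y/(4x)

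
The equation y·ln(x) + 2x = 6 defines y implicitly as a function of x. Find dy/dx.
Differentiate the relation implicitly: treat y = y(x) and apply the chain rule, so every y-derivative picks up a y' = dy/dx factor.

With everything moved to the left-hand side, differentiate term by term:
  d/dx[2x] = 2
  d/dx[y·ln(x)] = y'·ln(x) + y/x
  d/dx[-6] = 0

Separating the contributions that come from x directly and those that come through y:
  without y':      2 + y/x
  multiplying y':  ln(x)

so (2 + y/x) + (ln(x))·y' = 0, and therefore
  dy/dx = -(2 + y/x)/(ln(x))
        = -((2x + y)/x)/(ln(x)) = (-2x - y)/(x·ln(x))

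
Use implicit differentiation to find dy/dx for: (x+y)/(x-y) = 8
Apply d/dx to both sides, remembering that y depends on x. Each occurrence of y therefore brings in a y' = dy/dx via the chain rule.

With F(x, y) equal to the left-hand side minus the right, differentiate F term by term:
  d/dx[(x + y)/(x - y)] = (y' + 1)/(x - y) + (x + y)(y' - 1)/(x - y)^2
  d/dx[-8] = 0
Adding these up, d/dx[F] = 0 becomes
  (1/(x - y) - (x + y)/(x - y)^2) + (1/(x - y) + (x + y)/(x - y)^2)·y' = 0,
so isolating y',
  dy/dx = -(1/(x - y) - (x + y)/(x - y)^2)/(1/(x - y) + (x + y)/(x - y)^2)
        = -(-2y/(x - y)^2)/(2x/(x - y)^2) = y/x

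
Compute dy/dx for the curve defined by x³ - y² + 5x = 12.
Differentiate the relation implicitly: treat y = y(x) and apply the chain rule, so every y-derivative picks up a y' = dy/dx factor.

With everything moved to the left-hand side, differentiate term by term:
  d/dx[x^3] = 3x^2
  d/dx[5x] = 5
  d/dx[-y^2] = -2y·y'
  d/dx[-12] = 0

Separating the contributions that come from x directly and those that come through y:
  without y':      3x^2 + 5
  multiplying y':  -2y

so (3x^2 + 5) + (-2y)·y' = 0, and therefore
  dy/dx = -(3x^2 + 5)/(-2y) = (3x^2 + 5)/(2y)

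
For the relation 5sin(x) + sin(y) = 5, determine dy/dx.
Differentiate the relation implicitly: treat y = y(x) and apply the chain rule, so every y-derivative picks up a y' = dy/dx factor.

With everything moved to the left-hand side, differentiate term by term:
  d/dx[5sin(x)] = 5cos(x)
  d/dx[sin(y)] = y'·cos(y)
  d/dx[-5] = 0

Separating the contributions that come from x directly and those that come through y:
  without y':      5cos(x)
  multiplying y':  cos(y)

so (5cos(x)) + (cos(y))·y' = 0, and therefore
  dy/dx = -(5cos(x))/(cos(y)) = -5cos(x)/cos(y)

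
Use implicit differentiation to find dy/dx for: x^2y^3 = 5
Take d/dx of both sides. Since y is implicitly a function of x, the chain rule attaches a y' = dy/dx factor whenever we differentiate through y.

Set F(x, y) = (left side) − (right side), so the curve is F = 0. Differentiating each term of F:
  d/dx[x^2y^3] = 3x^2y^2·y' + 2xy^3
  d/dx[-5] = 0

Collecting, the y'-free part is the partial derivative in x and the y' coefficient is the partial derivative in y:
  ∂F/∂x = 2xy^3
  ∂F/∂y = 3x^2y^2

so d/dx[F(x, y(x))] = ∂F/∂x + (∂F/∂y)·y' = 0. Rearranging,
  dy/dx = -(∂F/∂x)/(∂F/∂y) = -(2xy^3)/(3x^2y^2) = -2y/(3x)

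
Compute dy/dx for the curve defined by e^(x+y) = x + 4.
Apply d/dx to both sides, remembering that y depends on x. Each occurrence of y therefore brings in a y' = dy/dx via the chain rule.

With F(x, y) equal to the left-hand side minus the right, differentiate F term by term:
  d/dx[-x] = -1
  d/dx[e^(x + y)] = (y' + 1)·e^(x + y)
  d/dx[-4] = 0
Adding these up, d/dx[F] = 0 becomes
  (e^(x + y) - 1) + (e^(x + y))·y' = 0,
so isolating y',
  dy/dx = -(e^(x + y) - 1)/(e^(x + y)) = e^(-x - y) - 1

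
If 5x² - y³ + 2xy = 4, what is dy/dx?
Differentiate the relation implicitly: treat y = y(x) and apply the chain rule, so every y-derivative picks up a y' = dy/dx factor.

With everything moved to the left-hand side, differentiate term by term:
  d/dx[5x^2] = 10x
  d/dx[2xy] = 2x·y' + 2y
  d/dx[-y^3] = -3y^2·y'
  d/dx[-4] = 0

Separating the contributions that come from x directly and those that come through y:
  without y':      10x + 2y
  multiplying y':  2x - 3y^2

so (10x + 2y) + (2x - 3y^2)·y' = 0, and therefore
  dy/dx = -(10x + 2y)/(2x - 3y^2) = 2(-5x - y)/(2x - 3y^2)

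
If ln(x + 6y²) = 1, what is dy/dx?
Differentiate the relation implicitly: treat y = y(x) and apply the chain rule, so every y-derivative picks up a y' = dy/dx factor.

With everything moved to the left-hand side, differentiate term by term:
  d/dx[ln(x + 6y^2)] = (12y·y' + 1)/(x + 6y^2)
  d/dx[-1] = 0

Separating the contributions that come from x directly and those that come through y:
  without y':      1/(x + 6y^2)
  multiplying y':  12y/(x + 6y^2)

so (1/(x + 6y^2)) + (12y/(x + 6y^2))·y' = 0, and therefore
  dy/dx = -(1/(x + 6y^2))/(12y/(x + 6y^2)) = -1/(12y)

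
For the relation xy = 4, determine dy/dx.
Apply d/dx to both sides, remembering that y depends on x. Each occurrence of y therefore brings in a y' = dy/dx via the chain rule.

With F(x, y) equal to the left-hand side minus the right, differentiate F term by term:
  d/dx[xy] = x·y' + y
  d/dx[-4] = 0
Adding these up, d/dx[F] = 0 becomes
  (y) + (x)·y' = 0,
so isolating y',
  dy/dx = -(y)/(x) = -y/x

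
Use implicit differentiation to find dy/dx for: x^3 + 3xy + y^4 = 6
Take d/dx of both sides. Since y is implicitly a function of x, the chain rule attaches a y' = dy/dx factor whenever we differentiate through y.

Set F(x, y) = (left side) − (right side), so the curve is F = 0. Differentiating each term of F:
  d/dx[x^3] = 3x^2
  d/dx[3xy] = 3x·y' + 3y
  d/dx[y^4] = 4y^3·y'
  d/dx[-6] = 0

Collecting, the y'-free part is the partial derivative in x and the y' coefficient is the partial derivative in y:
  ∂F/∂x = 3x^2 + 3y
  ∂F/∂y = 3x + 4y^3

so d/dx[F(x, y(x))] = ∂F/∂x + (∂F/∂y)·y' = 0. Rearranging,
  dy/dx = -(∂F/∂x)/(∂F/∂y) = -(3x^2 + 3y)/(3x + 4y^3) = 3(-x^2 - y)/(3x + 4y^3)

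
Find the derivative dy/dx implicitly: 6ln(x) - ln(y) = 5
Apply d/dx to both sides, remembering that y depends on x. Each occurrence of y therefore brings in a y' = dy/dx via the chain rule.

With F(x, y) equal to the left-hand side minus the right, differentiate F term by term:
  d/dx[6ln(x)] = 6/x
  d/dx[-ln(y)] = -y'/y
  d/dx[-5] = 0
Adding these up, d/dx[F] = 0 becomes
  (6/x) + (-1/y)·y' = 0,
so isolating y',
  dy/dx = -(6/x)/(-1/y) = 6y/x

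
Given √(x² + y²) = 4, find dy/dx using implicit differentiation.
Take d/dx of both sides. Since y is implicitly a function of x, the chain rule attaches a y' = dy/dx factor whenever we differentiate through y.

Set F(x, y) = (left side) − (right side), so the curve is F = 0. Differentiating each term of F:
  d/dx[√(x^2 + y^2)] = (x + y·y')/√(x^2 + y^2)
  d/dx[-4] = 0

Collecting, the y'-free part is the partial derivative in x and the y' coefficient is the partial derivative in y:
  ∂F/∂x = x/√(x^2 + y^2)
  ∂F/∂y = y/√(x^2 + y^2)

so d/dx[F(x, y(x))] = ∂F/∂x + (∂F/∂y)·y' = 0. Rearranging,
  dy/dx = -(∂F/∂x)/(∂F/∂y) = -(x/√(x^2 + y^2))/(y/√(x^2 + y^2)) = -x/y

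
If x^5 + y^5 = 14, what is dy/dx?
Take d/dx of both sides. Since y is implicitly a function of x, the chain rule attaches a y' = dy/dx factor whenever we differentiate through y.

Set F(x, y) = (left side) − (right side), so the curve is F = 0. Differentiating each term of F:
  d/dx[x^5] = 5x^4
  d/dx[y^5] = 5y^4·y'
  d/dx[-14] = 0

Collecting, the y'-free part is the partial derivative in x and the y' coefficient is the partial derivative in y:
  ∂F/∂x = 5x^4
  ∂F/∂y = 5y^4

so d/dx[F(x, y(x))] = ∂F/∂x + (∂F/∂y)·y' = 0. Rearranging,
  dy/dx = -(∂F/∂x)/(∂F/∂y) = -(5x^4)/(5y^4) = -x^4/y^4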